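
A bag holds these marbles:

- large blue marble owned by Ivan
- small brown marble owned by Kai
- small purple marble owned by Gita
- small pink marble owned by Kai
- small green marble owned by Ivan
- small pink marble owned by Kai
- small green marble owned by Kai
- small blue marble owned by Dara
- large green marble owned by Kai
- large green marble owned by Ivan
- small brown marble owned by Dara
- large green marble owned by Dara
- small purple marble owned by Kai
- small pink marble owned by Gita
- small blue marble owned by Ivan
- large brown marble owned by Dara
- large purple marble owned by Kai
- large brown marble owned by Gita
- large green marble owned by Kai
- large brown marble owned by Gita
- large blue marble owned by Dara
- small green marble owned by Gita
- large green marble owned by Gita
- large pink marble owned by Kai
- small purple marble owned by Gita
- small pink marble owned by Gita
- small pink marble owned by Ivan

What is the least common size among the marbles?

Counts by size: small 15, large 12.
The minimum is 12, held uniquely by large.

large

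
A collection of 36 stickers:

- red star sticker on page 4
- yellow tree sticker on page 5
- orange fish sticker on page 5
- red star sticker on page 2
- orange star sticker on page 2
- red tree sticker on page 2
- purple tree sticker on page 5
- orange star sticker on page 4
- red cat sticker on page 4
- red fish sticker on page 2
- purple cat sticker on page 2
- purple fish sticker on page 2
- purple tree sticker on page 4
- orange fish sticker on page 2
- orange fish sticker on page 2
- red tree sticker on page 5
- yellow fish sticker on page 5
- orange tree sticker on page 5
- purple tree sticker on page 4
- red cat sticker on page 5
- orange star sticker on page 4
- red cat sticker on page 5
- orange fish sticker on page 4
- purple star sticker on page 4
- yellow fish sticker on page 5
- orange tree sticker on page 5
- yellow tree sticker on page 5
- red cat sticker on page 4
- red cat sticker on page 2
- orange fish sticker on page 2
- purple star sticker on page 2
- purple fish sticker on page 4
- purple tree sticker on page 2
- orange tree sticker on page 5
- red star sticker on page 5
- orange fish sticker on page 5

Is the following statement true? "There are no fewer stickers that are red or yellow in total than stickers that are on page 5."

|stickers that are red or yellow| = 15.
|stickers on page 5| = 14.
The claim requires 15 ≥ 14, which holds.

True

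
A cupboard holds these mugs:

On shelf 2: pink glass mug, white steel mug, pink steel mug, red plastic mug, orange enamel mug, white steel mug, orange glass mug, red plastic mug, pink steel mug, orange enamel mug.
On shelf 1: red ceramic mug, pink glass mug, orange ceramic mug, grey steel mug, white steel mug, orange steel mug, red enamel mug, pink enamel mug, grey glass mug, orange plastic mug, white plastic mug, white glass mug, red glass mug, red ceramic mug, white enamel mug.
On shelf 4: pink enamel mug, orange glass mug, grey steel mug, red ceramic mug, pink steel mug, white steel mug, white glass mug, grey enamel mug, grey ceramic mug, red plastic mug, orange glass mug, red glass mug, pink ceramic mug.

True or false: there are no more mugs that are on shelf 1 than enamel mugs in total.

False

There are 15 mugs on shelf 1.
There are 7 enamel mugs.
The claim requires 15 ≤ 7, which does not hold.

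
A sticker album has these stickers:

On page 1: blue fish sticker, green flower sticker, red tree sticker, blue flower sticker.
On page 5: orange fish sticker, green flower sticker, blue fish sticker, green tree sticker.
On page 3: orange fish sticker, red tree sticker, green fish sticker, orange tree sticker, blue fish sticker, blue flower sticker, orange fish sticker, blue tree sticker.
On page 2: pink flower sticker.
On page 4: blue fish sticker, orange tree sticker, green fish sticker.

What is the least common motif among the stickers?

flower

Counts by motif: fish 9, tree 6, flower 5.
The minimum is 5, held uniquely by flower.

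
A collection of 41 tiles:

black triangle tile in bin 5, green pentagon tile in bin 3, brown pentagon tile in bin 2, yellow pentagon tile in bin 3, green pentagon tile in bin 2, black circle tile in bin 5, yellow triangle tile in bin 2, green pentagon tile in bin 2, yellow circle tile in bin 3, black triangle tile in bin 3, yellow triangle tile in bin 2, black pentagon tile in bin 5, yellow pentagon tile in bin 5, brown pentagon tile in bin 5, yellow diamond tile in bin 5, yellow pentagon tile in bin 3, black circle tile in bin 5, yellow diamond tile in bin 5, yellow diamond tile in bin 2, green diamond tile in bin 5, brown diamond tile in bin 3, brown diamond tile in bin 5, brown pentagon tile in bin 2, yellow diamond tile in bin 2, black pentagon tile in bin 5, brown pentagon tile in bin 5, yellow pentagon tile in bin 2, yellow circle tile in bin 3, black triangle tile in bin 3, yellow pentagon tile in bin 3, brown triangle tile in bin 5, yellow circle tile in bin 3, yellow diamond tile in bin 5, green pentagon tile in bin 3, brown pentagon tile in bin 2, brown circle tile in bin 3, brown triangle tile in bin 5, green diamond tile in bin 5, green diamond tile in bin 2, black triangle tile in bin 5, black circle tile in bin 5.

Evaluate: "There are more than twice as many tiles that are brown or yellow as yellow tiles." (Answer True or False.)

|tiles that are brown or yellow| = 25.
|yellow tiles| = 15.
The claim requires 25 > 2 × 15 = 30, which does not hold.

False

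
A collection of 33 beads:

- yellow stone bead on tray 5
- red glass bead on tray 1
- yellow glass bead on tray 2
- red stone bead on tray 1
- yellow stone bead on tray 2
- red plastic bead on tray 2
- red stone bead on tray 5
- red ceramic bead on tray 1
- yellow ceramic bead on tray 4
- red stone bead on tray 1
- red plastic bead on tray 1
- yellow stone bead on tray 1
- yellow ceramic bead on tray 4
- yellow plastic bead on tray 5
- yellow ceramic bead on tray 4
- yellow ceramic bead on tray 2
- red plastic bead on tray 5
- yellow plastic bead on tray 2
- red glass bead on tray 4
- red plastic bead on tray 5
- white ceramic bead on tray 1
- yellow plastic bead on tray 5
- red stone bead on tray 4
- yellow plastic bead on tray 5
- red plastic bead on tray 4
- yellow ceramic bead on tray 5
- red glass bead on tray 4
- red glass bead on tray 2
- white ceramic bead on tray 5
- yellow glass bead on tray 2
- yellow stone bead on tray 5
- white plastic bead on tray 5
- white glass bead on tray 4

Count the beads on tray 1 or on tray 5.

on tray 1: 7; on tray 5: 11; together 7 + 11 = 18.

18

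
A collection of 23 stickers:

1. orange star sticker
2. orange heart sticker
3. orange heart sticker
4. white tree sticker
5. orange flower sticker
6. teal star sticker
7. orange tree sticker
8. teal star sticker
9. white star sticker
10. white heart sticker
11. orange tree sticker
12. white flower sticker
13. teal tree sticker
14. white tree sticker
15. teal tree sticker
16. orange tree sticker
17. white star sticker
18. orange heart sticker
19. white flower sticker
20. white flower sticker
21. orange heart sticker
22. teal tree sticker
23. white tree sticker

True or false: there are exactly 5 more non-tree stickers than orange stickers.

True

|non-tree stickers| = 14.
|orange stickers| = 9.
The claim requires 14 − 9 (= 5) to equal 5, which holds.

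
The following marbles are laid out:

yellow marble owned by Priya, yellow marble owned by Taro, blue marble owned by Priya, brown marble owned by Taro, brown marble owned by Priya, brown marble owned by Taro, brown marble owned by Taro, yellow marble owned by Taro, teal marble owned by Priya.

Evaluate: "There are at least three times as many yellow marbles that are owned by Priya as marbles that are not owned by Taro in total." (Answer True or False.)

False

yellow marbles owned by Priya: 1.
marbles that are not owned by Taro: 4.
The claim requires 1 ≥ 3 × 4 = 12, which does not hold.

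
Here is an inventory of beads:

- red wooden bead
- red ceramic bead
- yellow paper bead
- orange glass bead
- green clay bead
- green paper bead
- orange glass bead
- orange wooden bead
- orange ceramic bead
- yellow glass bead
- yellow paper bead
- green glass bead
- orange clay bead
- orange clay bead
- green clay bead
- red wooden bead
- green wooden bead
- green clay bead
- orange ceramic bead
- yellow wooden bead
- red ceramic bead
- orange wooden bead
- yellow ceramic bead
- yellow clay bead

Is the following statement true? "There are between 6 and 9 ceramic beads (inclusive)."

ceramic beads: 5.
The claim requires 6 ≤ 5 ≤ 9, which does not hold.

False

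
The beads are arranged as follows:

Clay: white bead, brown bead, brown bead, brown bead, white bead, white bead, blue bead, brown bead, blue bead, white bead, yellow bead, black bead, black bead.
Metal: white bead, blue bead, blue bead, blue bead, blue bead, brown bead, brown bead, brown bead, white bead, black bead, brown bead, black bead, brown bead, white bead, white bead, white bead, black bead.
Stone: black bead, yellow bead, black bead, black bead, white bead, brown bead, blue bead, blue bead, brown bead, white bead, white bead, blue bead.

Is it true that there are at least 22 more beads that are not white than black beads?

|beads that are not white| = 30.
|black beads| = 8.
The claim requires 30 − 8 = 22 ≥ 22, which holds.

True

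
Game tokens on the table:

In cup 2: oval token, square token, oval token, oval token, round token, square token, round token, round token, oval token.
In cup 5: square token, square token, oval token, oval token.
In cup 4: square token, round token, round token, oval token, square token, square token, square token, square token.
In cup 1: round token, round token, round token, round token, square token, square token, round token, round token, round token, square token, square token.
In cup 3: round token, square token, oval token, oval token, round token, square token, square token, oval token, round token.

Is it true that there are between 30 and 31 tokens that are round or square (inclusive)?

True

tokens that are round or square: 31.
The claim requires 30 ≤ 31 ≤ 31, which holds.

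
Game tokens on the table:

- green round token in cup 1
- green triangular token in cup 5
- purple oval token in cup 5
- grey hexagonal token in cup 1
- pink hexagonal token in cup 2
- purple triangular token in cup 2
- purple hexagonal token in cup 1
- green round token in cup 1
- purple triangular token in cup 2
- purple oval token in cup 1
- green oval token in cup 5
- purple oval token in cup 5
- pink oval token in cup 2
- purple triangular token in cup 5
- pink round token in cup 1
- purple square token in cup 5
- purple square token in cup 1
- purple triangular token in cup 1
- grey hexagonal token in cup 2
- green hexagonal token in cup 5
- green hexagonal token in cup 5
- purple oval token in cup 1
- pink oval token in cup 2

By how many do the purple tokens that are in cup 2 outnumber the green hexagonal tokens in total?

0

purple tokens in cup 2: 2.
green hexagonal tokens: 2.
2 − 2 = 0.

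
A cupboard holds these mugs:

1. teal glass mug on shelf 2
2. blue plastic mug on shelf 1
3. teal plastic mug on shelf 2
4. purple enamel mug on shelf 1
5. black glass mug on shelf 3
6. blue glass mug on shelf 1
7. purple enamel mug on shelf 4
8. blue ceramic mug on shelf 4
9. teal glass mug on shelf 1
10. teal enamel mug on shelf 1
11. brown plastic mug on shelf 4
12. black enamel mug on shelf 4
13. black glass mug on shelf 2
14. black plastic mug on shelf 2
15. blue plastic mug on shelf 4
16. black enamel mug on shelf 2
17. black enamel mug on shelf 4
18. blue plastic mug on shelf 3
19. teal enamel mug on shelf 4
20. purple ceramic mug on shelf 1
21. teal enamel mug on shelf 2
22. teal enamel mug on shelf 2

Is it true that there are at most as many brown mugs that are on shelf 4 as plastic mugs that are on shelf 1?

There is 1 brown mug on shelf 4.
There is 1 plastic mug on shelf 1.
The claim requires 1 ≤ 1, which holds.

True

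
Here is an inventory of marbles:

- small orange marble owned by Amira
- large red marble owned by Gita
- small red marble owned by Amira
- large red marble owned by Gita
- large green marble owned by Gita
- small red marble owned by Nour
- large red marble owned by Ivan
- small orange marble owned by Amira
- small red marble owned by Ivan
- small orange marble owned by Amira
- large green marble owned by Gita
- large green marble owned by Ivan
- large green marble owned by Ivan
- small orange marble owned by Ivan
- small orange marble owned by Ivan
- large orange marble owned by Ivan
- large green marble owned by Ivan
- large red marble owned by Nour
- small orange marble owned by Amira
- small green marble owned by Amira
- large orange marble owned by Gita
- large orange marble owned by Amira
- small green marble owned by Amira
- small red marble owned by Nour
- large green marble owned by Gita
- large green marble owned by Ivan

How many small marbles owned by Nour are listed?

2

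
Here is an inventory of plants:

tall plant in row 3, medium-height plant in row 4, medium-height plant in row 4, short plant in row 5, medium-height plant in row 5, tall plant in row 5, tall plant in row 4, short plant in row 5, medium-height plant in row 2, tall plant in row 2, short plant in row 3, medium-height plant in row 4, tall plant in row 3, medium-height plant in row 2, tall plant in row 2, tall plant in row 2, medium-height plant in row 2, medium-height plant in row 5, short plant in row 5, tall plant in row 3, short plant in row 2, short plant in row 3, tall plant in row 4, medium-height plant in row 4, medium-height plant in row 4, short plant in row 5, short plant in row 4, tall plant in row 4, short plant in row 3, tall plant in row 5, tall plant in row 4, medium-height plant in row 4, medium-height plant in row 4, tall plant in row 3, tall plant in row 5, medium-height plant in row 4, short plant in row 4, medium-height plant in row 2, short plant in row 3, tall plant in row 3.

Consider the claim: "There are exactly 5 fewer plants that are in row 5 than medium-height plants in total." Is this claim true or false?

There are 9 plants in row 5.
There are 14 medium-height plants.
The claim requires 14 − 9 (= 5) to equal 5, which holds.

True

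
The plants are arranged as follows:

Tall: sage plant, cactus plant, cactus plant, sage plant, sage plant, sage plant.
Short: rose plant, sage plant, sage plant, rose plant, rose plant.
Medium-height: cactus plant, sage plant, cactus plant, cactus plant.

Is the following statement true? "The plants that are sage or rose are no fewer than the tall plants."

True

|plants that are sage or rose| = 10.
|tall plants| = 6.
The claim requires 10 ≥ 6, which holds.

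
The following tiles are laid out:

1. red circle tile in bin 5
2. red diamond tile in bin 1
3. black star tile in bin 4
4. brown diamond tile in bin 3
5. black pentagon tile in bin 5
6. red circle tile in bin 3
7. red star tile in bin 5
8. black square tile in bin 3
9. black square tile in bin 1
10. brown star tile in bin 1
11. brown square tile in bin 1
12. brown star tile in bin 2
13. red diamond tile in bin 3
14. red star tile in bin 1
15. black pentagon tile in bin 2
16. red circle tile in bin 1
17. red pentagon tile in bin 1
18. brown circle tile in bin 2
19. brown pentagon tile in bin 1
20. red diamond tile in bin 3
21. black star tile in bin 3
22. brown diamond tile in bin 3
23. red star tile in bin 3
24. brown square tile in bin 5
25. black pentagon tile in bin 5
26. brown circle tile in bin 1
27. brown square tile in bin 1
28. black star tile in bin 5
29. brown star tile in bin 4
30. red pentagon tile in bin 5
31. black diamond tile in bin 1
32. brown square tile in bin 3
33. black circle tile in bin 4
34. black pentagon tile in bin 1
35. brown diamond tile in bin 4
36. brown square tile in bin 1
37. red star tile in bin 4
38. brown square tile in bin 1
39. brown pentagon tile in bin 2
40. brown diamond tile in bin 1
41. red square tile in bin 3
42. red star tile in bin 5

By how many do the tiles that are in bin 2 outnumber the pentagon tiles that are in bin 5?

1

tiles in bin 2: 4.
pentagon tiles in bin 5: 3.
4 − 3 = 1.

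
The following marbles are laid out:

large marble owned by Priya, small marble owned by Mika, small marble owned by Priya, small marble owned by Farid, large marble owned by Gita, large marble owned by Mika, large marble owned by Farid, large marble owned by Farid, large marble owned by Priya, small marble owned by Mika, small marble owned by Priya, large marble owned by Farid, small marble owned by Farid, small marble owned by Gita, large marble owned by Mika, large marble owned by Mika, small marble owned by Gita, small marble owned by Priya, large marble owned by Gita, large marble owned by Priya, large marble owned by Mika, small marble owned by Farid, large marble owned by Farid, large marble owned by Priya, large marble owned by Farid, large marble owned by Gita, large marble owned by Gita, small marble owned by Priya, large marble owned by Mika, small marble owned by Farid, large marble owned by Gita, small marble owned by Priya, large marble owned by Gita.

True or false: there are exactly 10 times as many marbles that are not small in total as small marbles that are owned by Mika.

marbles that are not small: 20.
small marbles owned by Mika: 2.
The claim requires 20 = 10 × 2 = 20, which holds.

True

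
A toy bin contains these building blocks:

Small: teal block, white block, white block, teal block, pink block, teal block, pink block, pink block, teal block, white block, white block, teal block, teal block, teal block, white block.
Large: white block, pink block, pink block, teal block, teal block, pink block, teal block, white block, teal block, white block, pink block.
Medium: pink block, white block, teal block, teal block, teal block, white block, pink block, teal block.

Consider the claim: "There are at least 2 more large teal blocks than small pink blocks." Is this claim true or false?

False

large teal blocks: 4.
small pink blocks: 3.
The claim requires 4 − 3 = 1 ≥ 2, which does not hold.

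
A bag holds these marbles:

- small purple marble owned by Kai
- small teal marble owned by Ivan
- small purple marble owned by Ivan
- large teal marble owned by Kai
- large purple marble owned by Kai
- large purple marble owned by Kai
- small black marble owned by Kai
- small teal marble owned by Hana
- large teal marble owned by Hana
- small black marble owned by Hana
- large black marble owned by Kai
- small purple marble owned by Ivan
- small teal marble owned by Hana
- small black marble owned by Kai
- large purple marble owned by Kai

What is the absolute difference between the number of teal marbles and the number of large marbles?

1

teal marbles: 5. large marbles: 6.
|5 − 6| = 6 − 5 = 1.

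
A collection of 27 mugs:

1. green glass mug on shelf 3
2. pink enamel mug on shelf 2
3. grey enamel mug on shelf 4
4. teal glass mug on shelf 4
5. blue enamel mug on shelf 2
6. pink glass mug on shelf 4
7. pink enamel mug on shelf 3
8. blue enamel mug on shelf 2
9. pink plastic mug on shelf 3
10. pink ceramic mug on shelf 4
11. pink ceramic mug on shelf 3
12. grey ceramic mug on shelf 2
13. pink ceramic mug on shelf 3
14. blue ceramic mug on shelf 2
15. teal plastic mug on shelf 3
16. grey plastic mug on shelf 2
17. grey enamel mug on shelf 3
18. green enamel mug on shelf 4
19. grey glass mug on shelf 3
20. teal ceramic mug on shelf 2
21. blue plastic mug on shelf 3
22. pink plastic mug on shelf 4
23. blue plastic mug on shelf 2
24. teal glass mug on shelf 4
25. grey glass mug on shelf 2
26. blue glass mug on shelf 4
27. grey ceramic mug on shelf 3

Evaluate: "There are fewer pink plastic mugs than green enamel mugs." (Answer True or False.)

False

|pink plastic mugs| = 2.
|green enamel mugs| = 1.
The claim requires 2 < 1, which does not hold.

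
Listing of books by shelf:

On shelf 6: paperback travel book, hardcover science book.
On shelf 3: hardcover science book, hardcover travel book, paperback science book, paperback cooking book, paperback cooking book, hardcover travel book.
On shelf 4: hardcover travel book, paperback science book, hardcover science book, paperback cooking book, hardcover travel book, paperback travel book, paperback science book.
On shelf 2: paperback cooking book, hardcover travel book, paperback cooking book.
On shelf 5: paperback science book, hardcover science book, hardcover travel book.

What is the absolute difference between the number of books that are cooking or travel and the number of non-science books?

0

books that are cooking or travel: 13. non-science books: 13.
|13 − 13| = 13 − 13 = 0.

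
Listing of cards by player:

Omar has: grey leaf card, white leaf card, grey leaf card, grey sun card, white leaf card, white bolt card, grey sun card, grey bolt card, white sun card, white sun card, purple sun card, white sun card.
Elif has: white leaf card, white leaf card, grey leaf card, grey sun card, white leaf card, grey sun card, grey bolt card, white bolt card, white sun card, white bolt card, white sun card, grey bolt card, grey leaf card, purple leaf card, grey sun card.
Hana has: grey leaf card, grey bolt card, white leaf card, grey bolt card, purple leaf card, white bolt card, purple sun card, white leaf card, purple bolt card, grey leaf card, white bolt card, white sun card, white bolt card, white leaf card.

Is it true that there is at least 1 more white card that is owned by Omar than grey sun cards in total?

True

Count of white cards owned by Omar: 6.
There are 5 grey sun cards.
The claim requires 6 − 5 = 1 ≥ 1, which holds.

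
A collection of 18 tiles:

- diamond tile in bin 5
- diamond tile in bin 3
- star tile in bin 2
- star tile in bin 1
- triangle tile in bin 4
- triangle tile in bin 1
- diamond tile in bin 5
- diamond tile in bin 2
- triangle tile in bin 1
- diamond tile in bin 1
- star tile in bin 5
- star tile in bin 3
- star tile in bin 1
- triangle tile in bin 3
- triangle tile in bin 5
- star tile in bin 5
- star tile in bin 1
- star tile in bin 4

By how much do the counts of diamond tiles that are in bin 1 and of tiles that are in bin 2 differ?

diamond tiles in bin 1: 1. tiles in bin 2: 2.
|1 − 2| = 2 − 1 = 1.

1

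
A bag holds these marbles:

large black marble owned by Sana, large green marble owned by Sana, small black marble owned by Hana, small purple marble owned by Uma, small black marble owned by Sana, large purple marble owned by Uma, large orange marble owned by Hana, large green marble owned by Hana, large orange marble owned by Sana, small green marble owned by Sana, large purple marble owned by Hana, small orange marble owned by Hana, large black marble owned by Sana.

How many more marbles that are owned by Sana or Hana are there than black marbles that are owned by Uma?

marbles owned by Sana or Hana: 11.
black marbles owned by Uma: 0.
11 − 0 = 11.

11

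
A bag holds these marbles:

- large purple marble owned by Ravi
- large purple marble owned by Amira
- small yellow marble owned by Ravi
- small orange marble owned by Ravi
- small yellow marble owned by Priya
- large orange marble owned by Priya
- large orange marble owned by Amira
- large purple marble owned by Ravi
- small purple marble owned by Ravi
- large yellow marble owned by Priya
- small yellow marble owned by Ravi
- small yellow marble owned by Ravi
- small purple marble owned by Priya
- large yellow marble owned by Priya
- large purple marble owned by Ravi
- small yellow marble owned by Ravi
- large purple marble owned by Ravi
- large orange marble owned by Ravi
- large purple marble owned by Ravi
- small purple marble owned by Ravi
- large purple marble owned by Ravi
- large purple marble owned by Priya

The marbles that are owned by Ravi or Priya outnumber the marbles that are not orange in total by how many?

marbles owned by Ravi or Priya: 20.
marbles that are not orange: 18.
20 − 18 = 2.

2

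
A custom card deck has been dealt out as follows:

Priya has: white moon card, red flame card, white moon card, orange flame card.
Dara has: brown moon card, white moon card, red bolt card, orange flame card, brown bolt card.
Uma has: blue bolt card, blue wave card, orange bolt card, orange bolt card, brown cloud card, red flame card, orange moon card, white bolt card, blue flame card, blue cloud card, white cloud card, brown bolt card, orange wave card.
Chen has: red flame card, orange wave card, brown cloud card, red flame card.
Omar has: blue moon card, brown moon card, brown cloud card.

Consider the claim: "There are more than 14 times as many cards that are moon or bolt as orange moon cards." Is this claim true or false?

False

cards that are moon or bolt: 14.
orange moon cards: 1.
The claim requires 14 > 14 × 1 = 14, which does not hold.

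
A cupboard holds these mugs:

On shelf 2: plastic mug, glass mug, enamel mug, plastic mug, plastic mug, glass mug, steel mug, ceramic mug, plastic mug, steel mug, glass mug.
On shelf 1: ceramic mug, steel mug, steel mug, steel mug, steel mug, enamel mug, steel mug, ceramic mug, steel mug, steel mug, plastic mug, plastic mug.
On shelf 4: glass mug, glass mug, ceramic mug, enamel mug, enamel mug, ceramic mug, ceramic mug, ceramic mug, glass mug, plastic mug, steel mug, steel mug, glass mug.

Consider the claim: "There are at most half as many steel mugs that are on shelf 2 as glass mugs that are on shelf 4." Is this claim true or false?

There are 2 steel mugs on shelf 2.
There are 4 glass mugs on shelf 4.
The claim requires 2 × 2 = 4 ≤ 4, which holds.

True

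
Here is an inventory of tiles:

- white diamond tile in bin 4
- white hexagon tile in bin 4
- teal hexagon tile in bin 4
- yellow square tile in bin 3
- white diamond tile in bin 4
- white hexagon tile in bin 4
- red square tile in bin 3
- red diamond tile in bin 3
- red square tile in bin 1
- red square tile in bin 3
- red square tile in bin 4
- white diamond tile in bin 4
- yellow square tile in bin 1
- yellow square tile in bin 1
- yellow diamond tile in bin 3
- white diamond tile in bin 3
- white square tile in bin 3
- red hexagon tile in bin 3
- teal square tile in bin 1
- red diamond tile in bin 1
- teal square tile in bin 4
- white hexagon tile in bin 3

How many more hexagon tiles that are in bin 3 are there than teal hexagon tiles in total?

1

hexagon tiles in bin 3: 2.
teal hexagon tiles: 1.
2 − 1 = 1.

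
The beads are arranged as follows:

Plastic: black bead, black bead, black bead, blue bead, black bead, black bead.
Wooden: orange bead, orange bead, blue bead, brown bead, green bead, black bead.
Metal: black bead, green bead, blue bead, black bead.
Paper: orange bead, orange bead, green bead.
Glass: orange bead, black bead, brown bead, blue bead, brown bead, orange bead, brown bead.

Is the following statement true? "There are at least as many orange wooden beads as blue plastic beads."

|orange wooden beads| = 2.
|blue plastic beads| = 1.
The claim requires 2 ≥ 1, which holds.

True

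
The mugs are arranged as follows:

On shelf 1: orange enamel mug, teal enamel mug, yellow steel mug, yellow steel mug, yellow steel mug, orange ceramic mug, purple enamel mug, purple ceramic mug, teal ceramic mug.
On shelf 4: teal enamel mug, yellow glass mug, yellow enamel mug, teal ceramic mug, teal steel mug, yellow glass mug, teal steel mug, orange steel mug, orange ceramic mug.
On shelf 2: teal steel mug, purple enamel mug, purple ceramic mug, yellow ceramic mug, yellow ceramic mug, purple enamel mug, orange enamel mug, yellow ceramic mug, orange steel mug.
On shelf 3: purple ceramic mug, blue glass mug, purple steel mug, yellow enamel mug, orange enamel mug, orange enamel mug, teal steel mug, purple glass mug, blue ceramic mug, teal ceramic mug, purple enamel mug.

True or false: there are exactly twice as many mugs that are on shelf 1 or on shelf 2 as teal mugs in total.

True

There are 18 mugs on shelf 1 or on shelf 2.
There are 9 teal mugs.
The claim requires 18 = 2 × 9 = 18, which holds.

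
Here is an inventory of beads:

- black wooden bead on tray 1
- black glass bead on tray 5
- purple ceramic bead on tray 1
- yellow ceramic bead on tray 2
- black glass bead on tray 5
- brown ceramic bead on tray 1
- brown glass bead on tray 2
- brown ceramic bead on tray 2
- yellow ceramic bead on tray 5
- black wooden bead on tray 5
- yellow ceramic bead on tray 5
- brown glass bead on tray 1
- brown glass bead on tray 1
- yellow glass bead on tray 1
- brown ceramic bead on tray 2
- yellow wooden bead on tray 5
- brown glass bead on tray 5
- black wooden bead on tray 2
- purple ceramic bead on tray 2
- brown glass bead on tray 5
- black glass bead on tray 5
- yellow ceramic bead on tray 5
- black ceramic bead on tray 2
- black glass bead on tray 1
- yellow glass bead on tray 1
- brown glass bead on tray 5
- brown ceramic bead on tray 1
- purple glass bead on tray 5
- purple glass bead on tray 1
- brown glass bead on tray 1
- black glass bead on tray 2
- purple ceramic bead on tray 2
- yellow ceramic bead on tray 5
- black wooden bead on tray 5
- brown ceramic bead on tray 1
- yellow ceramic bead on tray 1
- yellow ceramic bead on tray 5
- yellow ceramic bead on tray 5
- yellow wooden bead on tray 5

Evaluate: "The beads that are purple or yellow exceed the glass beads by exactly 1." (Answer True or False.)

True

beads that are purple or yellow: 17.
glass beads: 16.
The claim requires 17 − 16 (= 1) to equal 1, which holds.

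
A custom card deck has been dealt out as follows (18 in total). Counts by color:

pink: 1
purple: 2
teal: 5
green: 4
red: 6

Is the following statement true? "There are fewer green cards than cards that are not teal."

True

green cards: 4.
cards that are not teal: 13.
The claim requires 4 < 13, which holds.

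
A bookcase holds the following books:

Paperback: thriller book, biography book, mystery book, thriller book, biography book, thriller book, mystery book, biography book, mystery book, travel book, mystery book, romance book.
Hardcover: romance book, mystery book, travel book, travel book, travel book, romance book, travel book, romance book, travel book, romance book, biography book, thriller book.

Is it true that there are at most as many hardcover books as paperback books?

|hardcover books| = 12.
|paperback books| = 12.
The claim requires 12 ≤ 12, which holds.

True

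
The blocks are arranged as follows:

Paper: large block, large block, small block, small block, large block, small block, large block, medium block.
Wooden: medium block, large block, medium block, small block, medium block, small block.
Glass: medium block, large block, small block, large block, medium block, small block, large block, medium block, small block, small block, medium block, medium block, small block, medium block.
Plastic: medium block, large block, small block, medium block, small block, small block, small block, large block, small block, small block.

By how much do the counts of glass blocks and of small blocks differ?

glass blocks: 14. small blocks: 16.
|14 − 16| = 16 − 14 = 2.

2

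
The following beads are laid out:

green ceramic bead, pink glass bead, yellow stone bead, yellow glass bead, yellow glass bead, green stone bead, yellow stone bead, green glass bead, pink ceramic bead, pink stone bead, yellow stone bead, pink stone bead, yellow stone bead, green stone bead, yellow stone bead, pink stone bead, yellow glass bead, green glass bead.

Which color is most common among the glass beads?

yellow

Counts by color (restricted to glass beads): yellow 3, green 2, pink 1.
The maximum is 3, held uniquely by yellow.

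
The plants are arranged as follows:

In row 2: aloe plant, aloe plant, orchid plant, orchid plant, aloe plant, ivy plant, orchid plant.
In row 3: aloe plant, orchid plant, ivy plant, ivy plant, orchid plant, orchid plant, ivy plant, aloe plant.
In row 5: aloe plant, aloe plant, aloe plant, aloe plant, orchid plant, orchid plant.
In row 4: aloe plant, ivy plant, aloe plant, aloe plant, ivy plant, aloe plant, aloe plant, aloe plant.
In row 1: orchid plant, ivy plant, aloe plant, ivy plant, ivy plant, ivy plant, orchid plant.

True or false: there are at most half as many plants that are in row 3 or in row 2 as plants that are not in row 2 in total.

False

There are 15 plants in row 3 or in row 2.
There are 29 plants that are not in row 2.
The claim requires 2 × 15 = 30 ≤ 29, which does not hold.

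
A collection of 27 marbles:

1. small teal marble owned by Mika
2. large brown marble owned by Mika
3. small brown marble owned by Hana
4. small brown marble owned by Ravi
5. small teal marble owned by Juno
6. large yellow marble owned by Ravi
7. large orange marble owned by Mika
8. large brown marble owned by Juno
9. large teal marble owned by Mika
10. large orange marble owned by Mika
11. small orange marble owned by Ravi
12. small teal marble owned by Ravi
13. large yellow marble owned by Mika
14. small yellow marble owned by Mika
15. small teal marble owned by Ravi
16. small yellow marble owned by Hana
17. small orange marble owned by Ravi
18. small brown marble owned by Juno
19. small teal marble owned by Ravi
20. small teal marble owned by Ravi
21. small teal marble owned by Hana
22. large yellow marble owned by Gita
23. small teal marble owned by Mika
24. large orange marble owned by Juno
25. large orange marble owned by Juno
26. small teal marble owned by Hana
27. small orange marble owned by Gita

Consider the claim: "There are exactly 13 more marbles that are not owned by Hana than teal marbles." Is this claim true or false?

True

marbles that are not owned by Hana: 23.
teal marbles: 10.
The claim requires 23 − 10 (= 13) to equal 13, which holds.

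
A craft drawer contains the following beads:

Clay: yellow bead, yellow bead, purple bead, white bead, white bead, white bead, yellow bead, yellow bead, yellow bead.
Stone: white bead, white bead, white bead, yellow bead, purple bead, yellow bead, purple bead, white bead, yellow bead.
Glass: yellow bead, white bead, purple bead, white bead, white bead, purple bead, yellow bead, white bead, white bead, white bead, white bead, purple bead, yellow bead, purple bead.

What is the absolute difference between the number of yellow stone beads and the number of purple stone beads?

1

yellow stone beads: 3. purple stone beads: 2.
|3 − 2| = 3 − 2 = 1.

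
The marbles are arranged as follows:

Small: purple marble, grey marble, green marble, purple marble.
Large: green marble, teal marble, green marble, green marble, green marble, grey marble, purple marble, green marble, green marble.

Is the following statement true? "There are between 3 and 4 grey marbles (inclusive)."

grey marbles: 2.
The claim requires 3 ≤ 2 ≤ 4, which does not hold.

False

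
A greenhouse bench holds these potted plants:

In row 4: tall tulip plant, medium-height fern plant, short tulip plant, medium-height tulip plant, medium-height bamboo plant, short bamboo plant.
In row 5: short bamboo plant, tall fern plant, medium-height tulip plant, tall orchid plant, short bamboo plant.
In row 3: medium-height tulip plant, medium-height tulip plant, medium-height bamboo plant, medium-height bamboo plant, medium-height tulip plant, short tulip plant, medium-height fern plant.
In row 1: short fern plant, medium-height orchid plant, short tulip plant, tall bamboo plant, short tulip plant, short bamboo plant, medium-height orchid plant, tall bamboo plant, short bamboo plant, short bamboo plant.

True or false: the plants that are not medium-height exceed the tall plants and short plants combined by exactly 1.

plants that are not medium-height: 16.
tall plants: 5; short plants: 11; combined: 5 + 11 = 16.
The claim requires 16 − 16 (= 0) to equal 1, which does not hold.

False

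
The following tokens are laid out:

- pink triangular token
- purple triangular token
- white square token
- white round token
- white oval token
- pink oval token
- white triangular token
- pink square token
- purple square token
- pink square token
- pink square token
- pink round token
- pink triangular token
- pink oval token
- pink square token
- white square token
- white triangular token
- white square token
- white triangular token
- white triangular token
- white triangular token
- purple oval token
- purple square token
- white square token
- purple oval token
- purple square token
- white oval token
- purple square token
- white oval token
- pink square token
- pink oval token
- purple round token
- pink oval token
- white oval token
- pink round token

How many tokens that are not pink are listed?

22

Total tokens: 35; with the excluded value: 13; remaining 35 − 13 = 22.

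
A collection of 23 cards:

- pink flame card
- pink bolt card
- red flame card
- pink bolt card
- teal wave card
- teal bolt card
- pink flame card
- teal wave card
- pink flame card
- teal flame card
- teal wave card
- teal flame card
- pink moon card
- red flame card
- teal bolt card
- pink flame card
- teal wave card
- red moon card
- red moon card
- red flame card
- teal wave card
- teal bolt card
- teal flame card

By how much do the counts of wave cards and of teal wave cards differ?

wave cards: 5. teal wave cards: 5.
|5 − 5| = 5 − 5 = 0.

0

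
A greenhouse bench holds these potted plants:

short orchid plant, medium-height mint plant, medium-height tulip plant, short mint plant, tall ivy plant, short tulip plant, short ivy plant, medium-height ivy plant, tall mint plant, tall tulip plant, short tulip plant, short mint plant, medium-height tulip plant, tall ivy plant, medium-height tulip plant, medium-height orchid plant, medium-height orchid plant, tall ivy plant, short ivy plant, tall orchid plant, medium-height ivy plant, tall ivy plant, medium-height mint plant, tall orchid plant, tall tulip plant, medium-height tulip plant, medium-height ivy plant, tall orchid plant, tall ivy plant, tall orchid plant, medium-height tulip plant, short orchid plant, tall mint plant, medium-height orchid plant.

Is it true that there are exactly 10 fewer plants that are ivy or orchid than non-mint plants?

False

plants that are ivy or orchid: 19.
non-mint plants: 28.
The claim requires 28 − 19 (= 9) to equal 10, which does not hold.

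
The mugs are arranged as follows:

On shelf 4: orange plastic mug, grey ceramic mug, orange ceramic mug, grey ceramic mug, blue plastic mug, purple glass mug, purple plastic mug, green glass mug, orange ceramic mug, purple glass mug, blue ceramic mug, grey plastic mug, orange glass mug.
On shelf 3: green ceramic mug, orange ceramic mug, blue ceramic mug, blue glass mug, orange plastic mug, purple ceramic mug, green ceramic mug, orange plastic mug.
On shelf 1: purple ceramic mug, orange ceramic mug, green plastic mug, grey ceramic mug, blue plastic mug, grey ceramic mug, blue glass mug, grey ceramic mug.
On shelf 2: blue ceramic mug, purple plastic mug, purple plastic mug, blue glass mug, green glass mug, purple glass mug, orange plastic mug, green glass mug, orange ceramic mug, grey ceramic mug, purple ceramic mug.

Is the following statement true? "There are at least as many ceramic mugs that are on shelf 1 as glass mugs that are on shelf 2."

True

|ceramic mugs on shelf 1| = 5.
|glass mugs on shelf 2| = 4.
The claim requires 5 ≥ 4, which holds.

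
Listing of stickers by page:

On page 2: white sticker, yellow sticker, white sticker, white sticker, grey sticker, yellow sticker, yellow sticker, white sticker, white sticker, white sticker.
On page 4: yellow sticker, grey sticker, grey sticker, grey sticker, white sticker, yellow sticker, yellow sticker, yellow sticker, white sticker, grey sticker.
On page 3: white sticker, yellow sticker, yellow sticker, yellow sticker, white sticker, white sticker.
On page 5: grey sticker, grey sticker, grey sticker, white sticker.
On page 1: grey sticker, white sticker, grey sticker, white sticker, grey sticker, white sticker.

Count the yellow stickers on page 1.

0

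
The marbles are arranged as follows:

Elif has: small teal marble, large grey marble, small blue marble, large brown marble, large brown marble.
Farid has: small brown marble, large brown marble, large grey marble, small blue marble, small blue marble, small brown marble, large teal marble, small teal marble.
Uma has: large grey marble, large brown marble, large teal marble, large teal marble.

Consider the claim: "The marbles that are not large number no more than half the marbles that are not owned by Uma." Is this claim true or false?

False

|marbles that are not large| = 7.
|marbles that are not owned by Uma| = 13.
The claim requires 2 × 7 = 14 ≤ 13, which does not hold.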